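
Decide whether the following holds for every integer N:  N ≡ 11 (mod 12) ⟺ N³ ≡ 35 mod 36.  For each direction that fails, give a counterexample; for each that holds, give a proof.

Both directions hold.

(⟸) The residues r modulo 36 with r³ ≡ 35 (mod 36) are exactly {11, 23, 35}, and each is ≡ 11 (mod 12).

(⟹) Suppose N ≡ 11 (mod 12). Working modulo 36, N ∈ {11, 23, 35}; for each such r, r³ ≡ 35 (mod 36).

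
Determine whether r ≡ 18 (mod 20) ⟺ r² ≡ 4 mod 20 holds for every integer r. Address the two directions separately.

Only the forward direction holds.

Forward direction. Suppose r ≡ 18 (mod 20). Write r = 20j + 18. Then (20j + 18)² = 400j² + 720j + 324 = 20(20j² + 36j + 16) + 4, so r² ≡ 4 (mod 20).

Converse. This fails: take r = 2. Then 2² = 4 ≡ 4 (mod 20), yet 2 ≡ 2 (mod 20), not 18.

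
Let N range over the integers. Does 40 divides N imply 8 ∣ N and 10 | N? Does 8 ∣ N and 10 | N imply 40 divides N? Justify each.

[⇐] Suppose 8 ∣ N and 10 ∣ N. Any common multiple of 8 and 10 is a multiple of their lcm; here lcm(8, 10) = 8·10/gcd(8, 10) = 80/2 = 40, so 40 ∣ N.

[⇒] If 40 ∣ N, write N = 40q. Since 40 = 5·8, N = 8·(5q), so 8 ∣ N; and since 40 = 4·10, N = 10·(4q), so 10 ∣ N.

Equivalent; both directions hold.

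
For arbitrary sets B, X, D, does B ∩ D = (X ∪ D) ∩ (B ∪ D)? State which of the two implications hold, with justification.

The sets are not equal: only the forward inclusion holds.

(⊆) Let x ∈ B ∩ D. Then either x ∈ B ∩ D and x ∉ X; or x ∈ B ∩ X ∩ D. In each case x ∈ (X ∪ D) ∩ (B ∪ D), so B ∩ D ⊆ (X ∪ D) ∩ (B ∪ D).

(⊇) This inclusion fails. Take B = {1}, X = {1}, D = ∅; then 1 ∈ (X ∪ D) ∩ (B ∪ D) but 1 ∉ B ∩ D.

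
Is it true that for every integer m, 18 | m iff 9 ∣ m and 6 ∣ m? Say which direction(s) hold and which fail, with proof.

Equivalent; both directions hold.

[⇒] If 18 ∣ m, write m = 18q. Since 18 = 2·9, m = 9·(2q), so 9 ∣ m; and since 18 = 3·6, m = 6·(3q), so 6 ∣ m.

[⇐] Suppose 9 ∣ m and 6 ∣ m. Any common multiple of 9 and 6 is a multiple of their lcm; here lcm(9, 6) = 9·6/gcd(9, 6) = 54/3 = 18, so 18 ∣ m.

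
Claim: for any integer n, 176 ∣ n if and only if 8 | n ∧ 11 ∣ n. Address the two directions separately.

Only the forward implication holds.

(→) If 176 ∣ n, write n = 176q. Since 176 = 22·8, n = 8·(22q), so 8 ∣ n; and since 176 = 16·11, n = 11·(16q), so 11 ∣ n.

(←) This fails: take n = 88. Both 8 ∣ 88 and 11 ∣ 88, yet 88 is not a multiple of 176 (since 88 = 0·176 + 88), so 176 ∤ 88.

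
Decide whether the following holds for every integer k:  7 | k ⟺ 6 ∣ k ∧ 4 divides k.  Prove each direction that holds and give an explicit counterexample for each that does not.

Neither direction holds.

(⟹) This fails: take k = 7. Certainly 7 ∣ 7, but 6 ∤ 7.

(⟸) This fails: take k = 12. Both 6 ∣ 12 and 4 ∣ 12, yet 12 is not a multiple of 7 (since 12 = 1·7 + 5), so 7 ∤ 12.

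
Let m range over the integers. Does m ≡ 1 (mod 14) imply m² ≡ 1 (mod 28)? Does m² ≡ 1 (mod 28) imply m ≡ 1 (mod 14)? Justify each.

Only the forward direction holds.

(⟹) Suppose m ≡ 1 (mod 14). Working modulo 28, m ∈ {1, 15}; for each such r, r² ≡ 1 (mod 28).

(⟸) This fails: take m = 13. Then 13² = 169 ≡ 1 (mod 28), yet 13 ≡ 13 (mod 14), not 1.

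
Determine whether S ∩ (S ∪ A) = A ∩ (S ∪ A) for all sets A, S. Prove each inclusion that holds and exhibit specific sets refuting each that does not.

Neither inclusion holds.

Forward inclusion. This inclusion fails. Take A = ∅, S = {1}; then 1 ∈ S ∩ (S ∪ A) but 1 ∉ A ∩ (S ∪ A).

Reverse inclusion. This inclusion fails. Take A = {1}, S = ∅; then 1 ∈ A ∩ (S ∪ A) but 1 ∉ S ∩ (S ∪ A).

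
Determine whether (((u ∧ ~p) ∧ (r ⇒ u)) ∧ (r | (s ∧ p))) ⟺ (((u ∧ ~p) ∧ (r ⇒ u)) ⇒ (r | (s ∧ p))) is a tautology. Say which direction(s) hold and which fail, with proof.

Only the forward direction holds.

[⇒] Assume the antecedent. If p is true, the antecedent cannot hold. If p is false, the antecedent forces (p = F, u = T, s = F, r = T) or (p = F, u = T, s = T, r = T), and the consequent holds there. Either way the consequent holds.

[⇐] This fails. Under p = F, u = F, s = F, r = F, the left side is false but the right side is true.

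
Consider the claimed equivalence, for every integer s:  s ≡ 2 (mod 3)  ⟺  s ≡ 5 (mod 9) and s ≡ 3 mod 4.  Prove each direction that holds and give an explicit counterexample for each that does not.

(⇒) This fails: s = 32 gives 32 ≡ 2 (mod 3) but 32 ≡ 0 (mod 4), so the conjunction on the right does not hold.

(⇐) Conversely, if s ≡ 5 (mod 9) and s ≡ 3 (mod 4), then by the Chinese remainder theorem s ≡ 23 (mod 36). Since 23 ≡ 2 (mod 3) and 3 ∣ 36, we get s ≡ 2 (mod 3).

(⇒) fails; (⇐) holds.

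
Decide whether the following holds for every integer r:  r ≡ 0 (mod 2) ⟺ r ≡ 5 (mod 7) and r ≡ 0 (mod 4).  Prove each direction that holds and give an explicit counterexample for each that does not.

Converse. If r ≡ 5 (mod 7) and r ≡ 0 (mod 4), then by the Chinese remainder theorem r ≡ 12 (mod 28). Since 12 ≡ 0 (mod 2) and 2 ∣ 28, we get r ≡ 0 (mod 2).

Forward direction. This fails: r = 0 gives 0 ≡ 0 (mod 2) but 0 ≡ 0 (mod 7), so the conjunction on the right does not hold.

(⇒) fails; (⇐) holds.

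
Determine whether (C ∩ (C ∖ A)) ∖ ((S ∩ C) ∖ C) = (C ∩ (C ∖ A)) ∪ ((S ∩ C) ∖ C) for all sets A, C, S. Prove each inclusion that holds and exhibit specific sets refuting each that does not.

Both inclusions hold.

(⊆) Let x ∈ (C ∩ (C ∖ A)) ∖ ((S ∩ C) ∖ C). Then either x ∈ C and x ∉ A, S; or x ∈ C ∩ S and x ∉ A. In each case x ∈ (C ∩ (C ∖ A)) ∪ ((S ∩ C) ∖ C), so (C ∩ (C ∖ A)) ∖ ((S ∩ C) ∖ C) ⊆ (C ∩ (C ∖ A)) ∪ ((S ∩ C) ∖ C).

(⊇) Let x ∈ (C ∩ (C ∖ A)) ∪ ((S ∩ C) ∖ C). Then either x ∈ C and x ∉ A, S; or x ∈ C ∩ S and x ∉ A. In each case x ∈ (C ∩ (C ∖ A)) ∖ ((S ∩ C) ∖ C), so (C ∩ (C ∖ A)) ∪ ((S ∩ C) ∖ C) ⊆ (C ∩ (C ∖ A)) ∖ ((S ∩ C) ∖ C).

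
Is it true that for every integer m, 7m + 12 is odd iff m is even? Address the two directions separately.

Both directions fail.

Forward direction. This fails: m = 3 gives 7m + 12 = 33, which is odd, but 3 is odd, not even.

Converse. This also fails: m = 4 is even, but 7m + 12 = 40 is even, not odd.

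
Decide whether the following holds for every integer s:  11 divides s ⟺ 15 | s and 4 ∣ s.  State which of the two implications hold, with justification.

Forward direction. This fails: take s = 11. Certainly 11 ∣ 11, but 15 ∤ 11.

Converse. This fails: take s = 60. Both 15 ∣ 60 and 4 ∣ 60, yet 60 is not a multiple of 11 (since 60 = 5·11 + 5), so 11 ∤ 60.

Both directions fail.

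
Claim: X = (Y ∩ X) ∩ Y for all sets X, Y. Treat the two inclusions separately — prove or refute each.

(⊇) Let x ∈ (Y ∩ X) ∩ Y. Then x ∈ X ∩ Y, from which x ∈ X.

(⊆) This inclusion fails. Take X = {1}, Y = ∅; then 1 ∈ X but 1 ∉ (Y ∩ X) ∩ Y.

Only the reverse inclusion holds.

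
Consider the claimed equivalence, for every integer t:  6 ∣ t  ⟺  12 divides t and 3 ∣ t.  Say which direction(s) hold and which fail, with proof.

(⟸) Suppose 12 ∣ t and 3 ∣ t. Any common multiple of 12 and 3 is a multiple of their lcm; here lcm(12, 3) = 12·3/gcd(12, 3) = 36/3 = 12, so 12 ∣ t. Since 6 ∣ 12, it follows that 6 ∣ t.

(⟹) This fails: take t = 6. Certainly 6 ∣ 6, but 12 ∤ 6.

Not equivalent: only (⇐) holds.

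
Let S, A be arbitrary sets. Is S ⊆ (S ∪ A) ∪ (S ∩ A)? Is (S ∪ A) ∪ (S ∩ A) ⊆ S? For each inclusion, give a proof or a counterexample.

Only the forward inclusion holds.

(⟸) This inclusion fails. Take S = ∅, A = {1}; then 1 ∈ (S ∪ A) ∪ (S ∩ A) but 1 ∉ S.

(⟹) Let x ∈ S. Then either x ∈ S and x ∉ A; or x ∈ S ∩ A. In each case x ∈ (S ∪ A) ∪ (S ∩ A), so S ⊆ (S ∪ A) ∪ (S ∩ A).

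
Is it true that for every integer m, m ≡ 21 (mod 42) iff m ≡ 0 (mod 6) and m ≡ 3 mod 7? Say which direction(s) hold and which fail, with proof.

Forward direction. This fails: m = 21 gives 21 ≡ 21 (mod 42) but 21 ≡ 3 (mod 6), so the conjunction on the right does not hold.

Converse. This fails: m = 24 satisfies both congruences on the right (24 ≡ 0 mod 6 and 24 ≡ 3 mod 7) yet 24 ≡ 24 (mod 42), not 21.

Neither direction holds.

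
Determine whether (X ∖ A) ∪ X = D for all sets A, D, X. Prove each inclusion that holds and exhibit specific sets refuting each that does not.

Forward inclusion. This inclusion fails. Take A = ∅, D = ∅, X = {1}; then 1 ∈ (X ∖ A) ∪ X but 1 ∉ D.

Reverse inclusion. This inclusion fails. Take A = ∅, D = {1}, X = ∅; then 1 ∈ D but 1 ∉ (X ∖ A) ∪ X.

Neither inclusion holds.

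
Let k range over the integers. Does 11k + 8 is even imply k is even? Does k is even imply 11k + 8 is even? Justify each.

The biconditional holds.

(⇐) Suppose k is even; write k = 2j. Then 11k + 8 = 11·(2j) + 8 = 2·11j + 8, which is even.

(⇒) Suppose 11k + 8 is even. Since 11 is odd, 11k and k have the same parity, so 11k + 8 ≡ k + 8 (mod 2). As 8 is even, 11k + 8 is even exactly when k is even. Thus k is even.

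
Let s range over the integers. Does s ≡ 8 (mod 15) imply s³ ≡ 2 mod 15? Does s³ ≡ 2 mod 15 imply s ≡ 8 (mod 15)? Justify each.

Equivalent; both directions hold.

(→) Suppose s ≡ 8 (mod 15). Write s = 15j + 8. Then (15j + 8)³ = 3375j³ + 5400j² + 2880j + 512 = 15(225j³ + 360j² + 192j + 34) + 2, so s³ ≡ 2 (mod 15).

(←) Conversely, suppose s³ ≡ 2 (mod 15). The only residue r in {0, …, 14} with r³ ≡ 2 (mod 15) is r = 8, so s ≡ 8 (mod 15).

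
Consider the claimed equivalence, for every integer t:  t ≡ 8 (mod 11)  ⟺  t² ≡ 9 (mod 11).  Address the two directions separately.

(⇒) Suppose t ≡ 8 (mod 11). Write t = 11j + 8. Then (11j + 8)² = 121j² + 176j + 64 = 11(11j² + 16j + 5) + 9, so t² ≡ 9 (mod 11).

(⇐) This fails: take t = 3. Then 3² = 9 ≡ 9 (mod 11), yet 3 ≡ 3 (mod 11), not 8.

Not equivalent: only (⇒) holds.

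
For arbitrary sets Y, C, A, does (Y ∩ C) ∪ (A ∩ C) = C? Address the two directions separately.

The sets are not equal: only the forward inclusion holds.

(⊆) Let x ∈ (Y ∩ C) ∪ (A ∩ C). Then either x ∈ Y ∩ C and x ∉ A; or x ∈ C ∩ A and x ∉ Y; or x ∈ Y ∩ C ∩ A. In each case x ∈ C, so (Y ∩ C) ∪ (A ∩ C) ⊆ C.

(⊇) This inclusion fails. Take Y = ∅, C = {1}, A = ∅; then 1 ∈ C but 1 ∉ (Y ∩ C) ∪ (A ∩ C).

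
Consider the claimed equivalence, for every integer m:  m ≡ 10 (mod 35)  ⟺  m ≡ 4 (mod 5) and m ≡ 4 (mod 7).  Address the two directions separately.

Neither direction holds.

[⇒] This fails: m = 10 gives 10 ≡ 10 (mod 35) but 10 ≡ 0 (mod 5), so the conjunction on the right does not hold.

[⇐] This fails: m = 4 satisfies both congruences on the right (4 ≡ 4 mod 5 and 4 ≡ 4 mod 7) yet 4 ≡ 4 (mod 35), not 10.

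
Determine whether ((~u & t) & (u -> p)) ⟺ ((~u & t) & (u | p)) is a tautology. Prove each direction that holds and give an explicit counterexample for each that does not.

Only the reverse direction holds.

Forward direction. This fails. Under t = T, p = F, u = F, the left side is true but the right side is false.

Converse. Assume the antecedent. If t is true, the antecedent forces (t = T, p = T, u = F), and (~u & t) & (u -> p) holds there. If t is false, the antecedent cannot hold. Either way (~u & t) & (u -> p) holds.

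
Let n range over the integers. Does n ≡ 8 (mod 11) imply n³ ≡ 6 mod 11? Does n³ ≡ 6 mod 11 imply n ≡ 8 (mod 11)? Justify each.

(⇒) Suppose n ≡ 8 (mod 11). Write n = 11j + 8. Then (11j + 8)³ = 1331j³ + 2904j² + 2112j + 512 = 11(121j³ + 264j² + 192j + 46) + 6, so n³ ≡ 6 (mod 11).

(⇐) For the converse, argue contrapositively. If n ≢ 8 (mod 11), then n is congruent to one of 0, 1, 2, 3, 4, 5, 6, 7, 9, 10 modulo 11, and these give n³ ≡ 0, 1, 8, 5, 9, 4, 7, 2, 3, 10 respectively — never 6.

Both directions hold; the statement is true.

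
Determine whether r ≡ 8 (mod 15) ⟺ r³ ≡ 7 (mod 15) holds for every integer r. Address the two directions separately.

(⇒) fails and (⇐) fails.

(⇒) This fails: take r = 8. Then 8 ≡ 8 (mod 15), but 8³ = 512 ≡ 2 (mod 15), not 7.

(⇐) This fails: take r = 13. Then 13³ = 2197 ≡ 7 (mod 15), yet 13 ≡ 13 (mod 15), not 8.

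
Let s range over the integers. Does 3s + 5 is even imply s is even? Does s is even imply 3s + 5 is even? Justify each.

(⇒) fails and (⇐) fails.

Forward direction. This fails: s = 7 gives 3s + 5 = 26, which is even, but 7 is odd, not even.

Converse. This also fails: s = 4 is even, but 3s + 5 = 17 is odd, not even.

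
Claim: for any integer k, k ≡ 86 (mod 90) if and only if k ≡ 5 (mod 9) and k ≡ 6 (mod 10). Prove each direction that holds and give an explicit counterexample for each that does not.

Both directions hold.

(←) If k ≡ 5 (mod 9) and k ≡ 6 (mod 10), then by the Chinese remainder theorem k ≡ 86 (mod 90). This is exactly k ≡ 86 (mod 90).

(→) Suppose k ≡ 86 (mod 90); write k = 90j + 86. Since 9 ∣ 90, reducing mod 9 gives k ≡ 86 ≡ 5 (mod 9); since 10 ∣ 90, reducing mod 10 gives k ≡ 86 ≡ 6 (mod 10).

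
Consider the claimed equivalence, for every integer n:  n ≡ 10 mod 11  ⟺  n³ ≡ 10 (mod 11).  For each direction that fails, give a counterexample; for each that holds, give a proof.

Both directions hold.

Forward direction. Suppose n ≡ 10 mod 11. Write n = 11j + 10. Then (11j + 10)³ = 1331j³ + 3630j² + 3300j + 1000 = 11(121j³ + 330j² + 300j + 90) + 10, so n³ ≡ 10 (mod 11).

Converse. For the converse, argue contrapositively. If n ≢ 10 (mod 11), then n is congruent to one of 0, 1, 2, 3, 4, 5, 6, 7, 8, 9 modulo 11, and these give n³ ≡ 0, 1, 8, 5, 9, 4, 7, 2, 6, 3 respectively — never 10.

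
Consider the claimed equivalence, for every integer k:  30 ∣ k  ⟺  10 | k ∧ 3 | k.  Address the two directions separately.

Both directions hold.

(←) Suppose 10 ∣ k and 3 ∣ k. Any common multiple of 10 and 3 is a multiple of their lcm; here gcd(10, 3) = 1, so lcm(10, 3) = 10·3 = 30, so 30 ∣ k.

(→) If 30 ∣ k, write k = 30q. Since 30 = 3·10, k = 10·(3q), so 10 ∣ k; and since 30 = 10·3, k = 3·(10q), so 3 ∣ k.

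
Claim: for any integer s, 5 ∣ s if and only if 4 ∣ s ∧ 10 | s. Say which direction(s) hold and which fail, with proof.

Only the converse holds.

(⇒) This fails: take s = 5. Certainly 5 ∣ 5, but 4 ∤ 5.

(⇐) Suppose 4 ∣ s and 10 ∣ s. Any common multiple of 4 and 10 is a multiple of their lcm; here lcm(4, 10) = 4·10/gcd(4, 10) = 40/2 = 20, so 20 ∣ s. Since 5 ∣ 20, it follows that 5 ∣ s.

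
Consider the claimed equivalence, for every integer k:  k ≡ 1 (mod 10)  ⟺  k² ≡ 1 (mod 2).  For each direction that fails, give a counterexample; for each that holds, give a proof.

(⇒) holds; (⇐) fails.

[⇐] This fails: take k = 3. Then 3² = 9 ≡ 1 (mod 2), yet 3 ≡ 3 (mod 10), not 1.

[⇒] Suppose k ≡ 1 (mod 10). Then k² ≡ 1² = 1 (mod 10), and since 2 ∣ 10, also k² ≡ 1 (mod 2).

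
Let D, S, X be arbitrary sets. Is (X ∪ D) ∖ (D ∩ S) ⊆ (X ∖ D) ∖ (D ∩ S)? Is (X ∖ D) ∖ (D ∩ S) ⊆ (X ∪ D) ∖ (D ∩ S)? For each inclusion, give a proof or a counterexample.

Forward inclusion. This inclusion fails. Take D = {1}, S = ∅, X = ∅; then 1 ∈ (X ∪ D) ∖ (D ∩ S) but 1 ∉ (X ∖ D) ∖ (D ∩ S).

Reverse inclusion. Let x ∈ (X ∖ D) ∖ (D ∩ S). Then either x ∈ X and x ∉ D, S; or x ∈ S ∩ X and x ∉ D. In each case x ∈ (X ∪ D) ∖ (D ∩ S), so (X ∖ D) ∖ (D ∩ S) ⊆ (X ∪ D) ∖ (D ∩ S).

(⊆) fails; (⊇) holds.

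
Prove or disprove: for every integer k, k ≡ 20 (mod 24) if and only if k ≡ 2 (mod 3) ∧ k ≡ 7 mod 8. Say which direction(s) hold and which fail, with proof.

Forward direction. This fails: k = 20 gives 20 ≡ 20 (mod 24) but 20 ≡ 4 (mod 8), so the conjunction on the right does not hold.

Converse. This fails: k = 23 satisfies both congruences on the right (23 ≡ 2 mod 3 and 23 ≡ 7 mod 8) yet 23 ≡ 23 (mod 24), not 20.

(⇒) fails and (⇐) fails.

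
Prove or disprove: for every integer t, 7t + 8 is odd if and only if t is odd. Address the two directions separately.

Both directions hold; the statement is true.

(⟹) Suppose 7t + 8 is odd. Since 7 is odd, 7t and t have the same parity, so 7t + 8 ≡ t + 8 (mod 2). As 8 is even, 7t + 8 is odd exactly when t is odd. Thus t is odd.

(⟸) Conversely, suppose t is odd; write t = 2j + 1. Then 7t + 8 = 7·(2j + 1) + 8 = 2·7j + 15, which is odd.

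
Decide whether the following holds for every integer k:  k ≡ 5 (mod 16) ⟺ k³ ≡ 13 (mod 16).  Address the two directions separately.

(⟹) Suppose k ≡ 5 (mod 16). Write k = 16j + 5. Then (16j + 5)³ = 4096j³ + 3840j² + 1200j + 125 = 16(256j³ + 240j² + 75j + 7) + 13, so k³ ≡ 13 (mod 16).

(⟸) Conversely, suppose k³ ≡ 13 (mod 16). The only residue r in {0, …, 15} with r³ ≡ 13 (mod 16) is r = 5, so k ≡ 5 (mod 16).

Both directions hold.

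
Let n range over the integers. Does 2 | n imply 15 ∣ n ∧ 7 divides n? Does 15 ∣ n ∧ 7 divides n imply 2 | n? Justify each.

Both directions fail.

Forward direction. This fails: take n = 2. Certainly 2 ∣ 2, but 15 ∤ 2.

Converse. This fails: take n = 105. Both 15 ∣ 105 and 7 ∣ 105, yet 105 is not a multiple of 2 (since 105 = 52·2 + 1), so 2 ∤ 105.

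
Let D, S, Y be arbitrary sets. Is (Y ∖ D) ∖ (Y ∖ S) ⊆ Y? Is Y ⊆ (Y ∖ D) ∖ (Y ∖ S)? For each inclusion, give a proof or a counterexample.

Only the forward inclusion holds.

(⊆) Let x ∈ (Y ∖ D) ∖ (Y ∖ S). Then x ∈ S ∩ Y and x ∉ D, from which x ∈ Y.

(⊇) This inclusion fails. Take D = ∅, S = ∅, Y = {1}; then 1 ∈ Y but 1 ∉ (Y ∖ D) ∖ (Y ∖ S).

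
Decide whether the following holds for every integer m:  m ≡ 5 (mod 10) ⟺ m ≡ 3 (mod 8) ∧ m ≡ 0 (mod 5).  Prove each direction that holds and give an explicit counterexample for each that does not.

[⇒] This fails: m = 25 gives 25 ≡ 5 (mod 10) but 25 ≡ 1 (mod 8), so the conjunction on the right does not hold.

[⇐] Conversely, if m ≡ 3 (mod 8) and m ≡ 0 (mod 5), then by the Chinese remainder theorem m ≡ 35 (mod 40). Since 35 ≡ 5 (mod 10) and 10 ∣ 40, we get m ≡ 5 (mod 10).

Not equivalent: only (⇐) holds.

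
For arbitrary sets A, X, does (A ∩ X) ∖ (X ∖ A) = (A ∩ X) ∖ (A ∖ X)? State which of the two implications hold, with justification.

The two sets are equal.

Reverse inclusion. Let x ∈ (A ∩ X) ∖ (A ∖ X). Then x ∈ A ∩ X, from which x ∈ (A ∩ X) ∖ (X ∖ A).

Forward inclusion. Let x ∈ (A ∩ X) ∖ (X ∖ A). Then x ∈ A ∩ X, from which x ∈ (A ∩ X) ∖ (A ∖ X).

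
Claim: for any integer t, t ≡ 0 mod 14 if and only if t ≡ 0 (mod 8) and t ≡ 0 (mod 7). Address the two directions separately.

(⟹) This fails: t = 42 gives 42 ≡ 0 (mod 14) but 42 ≡ 2 (mod 8), so the conjunction on the right does not hold.

(⟸) Conversely, if t ≡ 0 (mod 8) and t ≡ 0 (mod 7), then by the Chinese remainder theorem t ≡ 0 (mod 56). Since 0 ≡ 0 (mod 14) and 14 ∣ 56, we get t ≡ 0 (mod 14).

The forward direction fails; the converse holds.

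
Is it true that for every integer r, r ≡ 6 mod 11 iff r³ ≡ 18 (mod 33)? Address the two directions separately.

[⇐] The residues r modulo 33 with r³ ≡ 18 (mod 33) are exactly {6}, and each is ≡ 6 (mod 11).

[⇒] This fails: take r = 17. Then 17 ≡ 6 (mod 11), but 17³ = 4913 ≡ 29 (mod 33), not 18.

Only the converse holds.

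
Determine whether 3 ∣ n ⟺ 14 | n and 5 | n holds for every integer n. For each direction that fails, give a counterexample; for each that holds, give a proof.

Neither implication holds.

(⇒) This fails: take n = 3. Certainly 3 ∣ 3, but 14 ∤ 3.

(⇐) This fails: take n = 70. Both 14 ∣ 70 and 5 ∣ 70, yet 70 is not a multiple of 3 (since 70 = 23·3 + 1), so 3 ∤ 70.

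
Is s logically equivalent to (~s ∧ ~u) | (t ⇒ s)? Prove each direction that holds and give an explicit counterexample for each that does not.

The forward direction holds; the converse fails.

Forward direction. Assume the antecedent. If s is true, (~s ∧ ~u) | (t ⇒ s) reduces to true regardless of the other variables. If s is false, the antecedent cannot hold. Either way (~s ∧ ~u) | (t ⇒ s) holds.

Converse. This fails. Under s = F, t = F, u = F, the left side is false but the right side is true.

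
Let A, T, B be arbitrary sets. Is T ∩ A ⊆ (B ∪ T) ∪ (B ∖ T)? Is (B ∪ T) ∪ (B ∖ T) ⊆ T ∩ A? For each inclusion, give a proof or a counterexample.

The sets are not equal: only the forward inclusion holds.

(⊆) Let x ∈ T ∩ A. Then either x ∈ A ∩ T and x ∉ B; or x ∈ A ∩ T ∩ B. In each case x ∈ (B ∪ T) ∪ (B ∖ T), so T ∩ A ⊆ (B ∪ T) ∪ (B ∖ T).

(⊇) This inclusion fails. Take A = ∅, T = {1}, B = ∅; then 1 ∈ (B ∪ T) ∪ (B ∖ T) but 1 ∉ T ∩ A.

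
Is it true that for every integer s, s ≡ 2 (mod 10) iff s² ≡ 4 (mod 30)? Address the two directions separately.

(⇒) fails and (⇐) fails.

(⇒) This fails: take s = 12. Then 12 ≡ 2 (mod 10), but 12² = 144 ≡ 24 (mod 30), not 4.

(⇐) This fails: take s = 8. Then 8² = 64 ≡ 4 (mod 30), yet 8 ≡ 8 (mod 10), not 2.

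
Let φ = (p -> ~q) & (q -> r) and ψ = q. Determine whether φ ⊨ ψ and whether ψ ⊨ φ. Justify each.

Neither implication holds.

Forward direction. This fails. Under p = F, r = F, q = F, the left side is true but the right side is false.

Converse. This fails. Under p = F, r = F, q = T, the left side is false but the right side is true.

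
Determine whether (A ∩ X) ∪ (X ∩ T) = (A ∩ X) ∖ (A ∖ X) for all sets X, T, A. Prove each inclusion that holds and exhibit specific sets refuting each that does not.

The sets are not equal: only the reverse inclusion holds.

Reverse inclusion. Let x ∈ (A ∩ X) ∖ (A ∖ X). Then either x ∈ X ∩ A and x ∉ T; or x ∈ X ∩ T ∩ A. In each case x ∈ (A ∩ X) ∪ (X ∩ T), so (A ∩ X) ∖ (A ∖ X) ⊆ (A ∩ X) ∪ (X ∩ T).

Forward inclusion. This inclusion fails. Take X = {1}, T = {1}, A = ∅; then 1 ∈ (A ∩ X) ∪ (X ∩ T) but 1 ∉ (A ∩ X) ∖ (A ∖ X).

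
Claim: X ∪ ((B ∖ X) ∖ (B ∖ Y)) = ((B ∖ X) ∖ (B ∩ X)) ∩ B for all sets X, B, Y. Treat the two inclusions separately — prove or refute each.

(⊆) This inclusion fails. Take X = {1}, B = ∅, Y = ∅; then 1 ∈ X ∪ ((B ∖ X) ∖ (B ∖ Y)) but 1 ∉ ((B ∖ X) ∖ (B ∩ X)) ∩ B.

(⊇) This inclusion fails. Take X = ∅, B = {1}, Y = ∅; then 1 ∈ ((B ∖ X) ∖ (B ∩ X)) ∩ B but 1 ∉ X ∪ ((B ∖ X) ∖ (B ∖ Y)).

Neither inclusion holds.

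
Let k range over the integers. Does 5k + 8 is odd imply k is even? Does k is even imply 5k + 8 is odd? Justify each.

Forward direction. This fails: k = 5 gives 5k + 8 = 33, which is odd, but 5 is odd, not even.

Converse. This also fails: k = 6 is even, but 5k + 8 = 38 is even, not odd.

Neither implication holds.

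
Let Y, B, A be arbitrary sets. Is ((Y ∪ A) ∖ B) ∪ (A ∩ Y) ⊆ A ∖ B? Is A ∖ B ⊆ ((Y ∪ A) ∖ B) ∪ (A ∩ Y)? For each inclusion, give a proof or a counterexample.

Only the reverse inclusion holds.

Forward inclusion. This inclusion fails. Take Y = {1}, B = ∅, A = ∅; then 1 ∈ ((Y ∪ A) ∖ B) ∪ (A ∩ Y) but 1 ∉ A ∖ B.

Reverse inclusion. Let x ∈ A ∖ B. Then either x ∈ A and x ∉ Y, B; or x ∈ Y ∩ A and x ∉ B. In each case x ∈ ((Y ∪ A) ∖ B) ∪ (A ∩ Y), so A ∖ B ⊆ ((Y ∪ A) ∖ B) ∪ (A ∩ Y).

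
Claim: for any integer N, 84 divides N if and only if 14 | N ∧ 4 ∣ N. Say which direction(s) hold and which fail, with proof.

Not equivalent: only (⇒) holds.

(→) If 84 ∣ N, write N = 84q. Since 84 = 6·14, N = 14·(6q), so 14 ∣ N; and since 84 = 21·4, N = 4·(21q), so 4 ∣ N.

(←) This fails: take N = 28. Both 14 ∣ 28 and 4 ∣ 28, yet 28 is not a multiple of 84 (since 28 = 0·84 + 28), so 84 ∤ 28.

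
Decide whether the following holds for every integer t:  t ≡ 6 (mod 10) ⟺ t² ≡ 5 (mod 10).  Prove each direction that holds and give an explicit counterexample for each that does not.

(⇒) This fails: take t = 6. Then 6 ≡ 6 (mod 10), but 6² = 36 ≡ 6 (mod 10), not 5.

(⇐) This fails: take t = 5. Then 5² = 25 ≡ 5 (mod 10), yet 5 ≡ 5 (mod 10), not 6.

Neither direction holds.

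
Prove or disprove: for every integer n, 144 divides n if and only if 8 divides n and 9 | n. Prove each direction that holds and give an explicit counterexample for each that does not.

Not equivalent: only (⇒) holds.

Converse. This fails: take n = 72. Both 8 ∣ 72 and 9 ∣ 72, yet 72 is not a multiple of 144 (since 72 = 0·144 + 72), so 144 ∤ 72.

Forward direction. If 144 ∣ n, write n = 144q. Since 144 = 18·8, n = 8·(18q), so 8 ∣ n; and since 144 = 16·9, n = 9·(16q), so 9 ∣ n.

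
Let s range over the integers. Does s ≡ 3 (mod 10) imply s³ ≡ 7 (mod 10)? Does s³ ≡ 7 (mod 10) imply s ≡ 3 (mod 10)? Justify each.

(⇐) For the converse, argue contrapositively. If s ≢ 3 (mod 10), then s is congruent to one of 0, 1, 2, 4, 5, 6, 7, 8, 9 modulo 10, and these give s³ ≡ 0, 1, 8, 4, 5, 6, 3, 2, 9 respectively — never 7.

(⇒) Suppose s ≡ 3 (mod 10). Write s = 10j + 3. Then (10j + 3)³ = 1000j³ + 900j² + 270j + 27 = 10(100j³ + 90j² + 27j + 2) + 7, so s³ ≡ 7 (mod 10).

Both directions hold.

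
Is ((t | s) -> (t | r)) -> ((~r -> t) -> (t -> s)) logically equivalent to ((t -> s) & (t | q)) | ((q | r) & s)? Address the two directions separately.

(⟸) Assume the antecedent. If s is true, the consequent reduces to true regardless of the other variables. If s is false, the antecedent forces (s = F, r = F, t = F, q = T) or (s = F, r = T, t = F, q = T), and the consequent holds there. Either way the consequent holds.

(⟹) This fails. Under s = F, r = F, t = F, q = F, the left side is true but the right side is false.

(⇒) fails; (⇐) holds.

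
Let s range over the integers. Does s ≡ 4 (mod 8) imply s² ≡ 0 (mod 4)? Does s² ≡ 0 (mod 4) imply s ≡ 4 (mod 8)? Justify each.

(⇒) holds; (⇐) fails.

(⟹) Suppose s ≡ 4 (mod 8). Then s² ≡ 4² = 16 (mod 8), and since 4 ∣ 8, also s² ≡ 0 (mod 4).

(⟸) This fails: take s = 0. Then 0² = 0 ≡ 0 (mod 4), yet 0 ≡ 0 (mod 8), not 4.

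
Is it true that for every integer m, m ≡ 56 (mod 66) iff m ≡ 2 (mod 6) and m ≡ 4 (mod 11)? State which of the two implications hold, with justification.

Neither implication holds.

(→) This fails: m = 56 gives 56 ≡ 56 (mod 66) but 56 ≡ 1 (mod 11), so the conjunction on the right does not hold.

(←) This fails: m = 26 satisfies both congruences on the right (26 ≡ 2 mod 6 and 26 ≡ 4 mod 11) yet 26 ≡ 26 (mod 66), not 56.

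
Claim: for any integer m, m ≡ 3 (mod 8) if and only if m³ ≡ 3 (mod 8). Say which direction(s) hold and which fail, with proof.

(⇒) Suppose m ≡ 3 (mod 8). Write m = 8j + 3. Then (8j + 3)³ = 512j³ + 576j² + 216j + 27 = 8(64j³ + 72j² + 27j + 3) + 3, so m³ ≡ 3 (mod 8).

(⇐) For the converse, argue contrapositively. If m ≢ 3 (mod 8), then m is congruent to one of 0, 1, 2, 4, 5, 6, 7 modulo 8, and these give m³ ≡ 0, 1, 0, 0, 5, 0, 7 respectively — never 3.

The biconditional holds.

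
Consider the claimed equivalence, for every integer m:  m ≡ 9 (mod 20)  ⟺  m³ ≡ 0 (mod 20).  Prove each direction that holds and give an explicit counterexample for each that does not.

[⇒] This fails: take m = 9. Then 9 ≡ 9 (mod 20), but 9³ = 729 ≡ 9 (mod 20), not 0.

[⇐] This fails: take m = 0. Then 0³ = 0 ≡ 0 (mod 20), yet 0 ≡ 0 (mod 20), not 9.

(⇒) fails and (⇐) fails.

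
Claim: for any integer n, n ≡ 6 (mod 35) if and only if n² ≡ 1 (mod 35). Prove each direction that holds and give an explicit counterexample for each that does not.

Only the forward direction holds.

(→) Suppose n ≡ 6 (mod 35). Write n = 35j + 6. Then (35j + 6)² = 1225j² + 420j + 36 = 35(35j² + 12j + 1) + 1, so n² ≡ 1 (mod 35).

(←) This fails: take n = 1. Then 1² = 1 ≡ 1 (mod 35), yet 1 ≡ 1 (mod 35), not 6.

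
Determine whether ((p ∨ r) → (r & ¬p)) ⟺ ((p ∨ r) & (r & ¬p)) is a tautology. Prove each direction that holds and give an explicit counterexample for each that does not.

(⟹) This fails. Under r = F, p = F, the left side is true but the right side is false.

(⟸) Assume the antecedent. If r is true, the antecedent forces (r = T, p = F), and (p ∨ r) → (r & ¬p) holds there. If r is false, the antecedent cannot hold. Either way (p ∨ r) → (r & ¬p) holds.

The forward direction fails; the converse holds.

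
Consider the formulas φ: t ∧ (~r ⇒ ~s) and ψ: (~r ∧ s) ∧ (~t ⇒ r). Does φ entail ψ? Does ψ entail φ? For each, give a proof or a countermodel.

(⇒) This fails. Under s = F, t = T, r = F, the left side is true but the right side is false.

(⇐) This fails. Under s = T, t = T, r = F, the left side is false but the right side is true.

Both directions fail.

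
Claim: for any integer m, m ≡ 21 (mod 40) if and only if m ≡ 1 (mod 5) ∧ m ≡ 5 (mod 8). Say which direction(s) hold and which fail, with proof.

(←) If m ≡ 1 (mod 5) and m ≡ 5 (mod 8), then by the Chinese remainder theorem m ≡ 21 (mod 40). This is exactly m ≡ 21 (mod 40).

(→) Suppose m ≡ 21 (mod 40); write m = 40j + 21. Since 5 ∣ 40, reducing mod 5 gives m ≡ 21 ≡ 1 (mod 5); since 8 ∣ 40, reducing mod 8 gives m ≡ 21 ≡ 5 (mod 8).

The biconditional holds.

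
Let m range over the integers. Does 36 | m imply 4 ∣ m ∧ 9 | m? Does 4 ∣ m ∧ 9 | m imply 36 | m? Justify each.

Both directions hold; the statement is true.

[⇒] If 36 ∣ m, write m = 36q. Since 36 = 9·4, m = 4·(9q), so 4 ∣ m; and since 36 = 4·9, m = 9·(4q), so 9 ∣ m.

[⇐] Suppose 4 ∣ m and 9 ∣ m. Any common multiple of 4 and 9 is a multiple of their lcm; here gcd(4, 9) = 1, so lcm(4, 9) = 4·9 = 36, so 36 ∣ m.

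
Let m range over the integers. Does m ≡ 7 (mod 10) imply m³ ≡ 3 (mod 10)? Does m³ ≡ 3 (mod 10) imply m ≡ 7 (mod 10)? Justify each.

Forward direction. Suppose m ≡ 7 (mod 10). Write m = 10j + 7. Then (10j + 7)³ = 1000j³ + 2100j² + 1470j + 343 = 10(100j³ + 210j² + 147j + 34) + 3, so m³ ≡ 3 (mod 10).

Converse. For the converse, argue contrapositively. If m ≢ 7 (mod 10), then m is congruent to one of 0, 1, 2, 3, 4, 5, 6, 8, 9 modulo 10, and these give m³ ≡ 0, 1, 8, 7, 4, 5, 6, 2, 9 respectively — never 3.

Equivalent; both directions hold.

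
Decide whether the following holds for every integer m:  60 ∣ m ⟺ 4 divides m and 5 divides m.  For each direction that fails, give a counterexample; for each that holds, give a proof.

(⟹) If 60 ∣ m, write m = 60q. Since 60 = 15·4, m = 4·(15q), so 4 ∣ m; and since 60 = 12·5, m = 5·(12q), so 5 ∣ m.

(⟸) This fails: take m = 20. Both 4 ∣ 20 and 5 ∣ 20, yet 20 is not a multiple of 60 (since 20 = 0·60 + 20), so 60 ∤ 20.

Only the forward implication holds.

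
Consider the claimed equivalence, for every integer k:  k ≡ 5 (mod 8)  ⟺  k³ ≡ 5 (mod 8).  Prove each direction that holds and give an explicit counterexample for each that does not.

Forward direction. Suppose k ≡ 5 (mod 8). Write k = 8j + 5. Then (8j + 5)³ = 512j³ + 960j² + 600j + 125 = 8(64j³ + 120j² + 75j + 15) + 5, so k³ ≡ 5 (mod 8).

Converse. For the converse, argue contrapositively. If k ≢ 5 (mod 8), then k is congruent to one of 0, 1, 2, 3, 4, 6, 7 modulo 8, and these give k³ ≡ 0, 1, 0, 3, 0, 0, 7 respectively — never 5.

The biconditional holds.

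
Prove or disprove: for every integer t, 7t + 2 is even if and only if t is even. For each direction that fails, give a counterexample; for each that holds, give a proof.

[⇒] Suppose 7t + 2 is even. Since 7 is odd, 7t and t have the same parity, so 7t + 2 ≡ t + 2 (mod 2). As 2 is even, 7t + 2 is even exactly when t is even. Thus t is even.

[⇐] Conversely, suppose t is even; write t = 2j. Then 7t + 2 = 7·(2j) + 2 = 2·7j + 2, which is even.

Equivalent; both directions hold.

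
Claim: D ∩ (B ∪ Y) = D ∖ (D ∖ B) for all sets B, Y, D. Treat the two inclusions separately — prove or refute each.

(⟹) This inclusion fails. Take B = ∅, Y = {1}, D = {1}; then 1 ∈ D ∩ (B ∪ Y) but 1 ∉ D ∖ (D ∖ B).

(⟸) Let x ∈ D ∖ (D ∖ B). Then either x ∈ B ∩ D and x ∉ Y; or x ∈ B ∩ Y ∩ D. In each case x ∈ D ∩ (B ∪ Y), so D ∖ (D ∖ B) ⊆ D ∩ (B ∪ Y).

The sets are not equal: only the reverse inclusion holds.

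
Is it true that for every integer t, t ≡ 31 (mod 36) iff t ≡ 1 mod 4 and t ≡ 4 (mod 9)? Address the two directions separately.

Neither implication holds.

(⟹) This fails: t = 31 gives 31 ≡ 31 (mod 36) but 31 ≡ 3 (mod 4), so the conjunction on the right does not hold.

(⟸) This fails: t = 13 satisfies both congruences on the right (13 ≡ 1 mod 4 and 13 ≡ 4 mod 9) yet 13 ≡ 13 (mod 36), not 31.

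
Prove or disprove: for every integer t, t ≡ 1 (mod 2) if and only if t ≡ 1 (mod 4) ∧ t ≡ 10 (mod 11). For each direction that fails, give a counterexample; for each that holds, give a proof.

(⇒) This fails: t = 1 gives 1 ≡ 1 (mod 2) but 1 ≡ 1 (mod 11), so the conjunction on the right does not hold.

(⇐) Conversely, if t ≡ 1 (mod 4) and t ≡ 10 (mod 11), then by the Chinese remainder theorem t ≡ 21 (mod 44). Since 21 ≡ 1 (mod 2) and 2 ∣ 44, we get t ≡ 1 (mod 2).

(⇒) fails; (⇐) holds.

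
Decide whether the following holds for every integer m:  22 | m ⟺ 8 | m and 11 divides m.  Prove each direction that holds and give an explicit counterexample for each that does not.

The forward direction fails; the converse holds.

(⟹) This fails: take m = 22. Certainly 22 ∣ 22, but 8 ∤ 22.

(⟸) Suppose 8 ∣ m and 11 ∣ m. Any common multiple of 8 and 11 is a multiple of their lcm; here gcd(8, 11) = 1, so lcm(8, 11) = 8·11 = 88, so 88 ∣ m. Since 22 ∣ 88, it follows that 22 ∣ m.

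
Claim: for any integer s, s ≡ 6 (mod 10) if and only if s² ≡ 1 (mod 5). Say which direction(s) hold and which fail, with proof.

(⟸) This fails: take s = 1. Then 1² = 1 ≡ 1 (mod 5), yet 1 ≡ 1 (mod 10), not 6.

(⟹) Suppose s ≡ 6 (mod 10). Then s² ≡ 6² = 36 (mod 10), and since 5 ∣ 10, also s² ≡ 1 (mod 5).

Only the forward direction holds.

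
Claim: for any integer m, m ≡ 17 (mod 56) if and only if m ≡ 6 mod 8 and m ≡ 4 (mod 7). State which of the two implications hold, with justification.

Forward direction. This fails: m = 17 gives 17 ≡ 17 (mod 56) but 17 ≡ 1 (mod 8), so the conjunction on the right does not hold.

Converse. This fails: m = 46 satisfies both congruences on the right (46 ≡ 6 mod 8 and 46 ≡ 4 mod 7) yet 46 ≡ 46 (mod 56), not 17.

(⇒) fails and (⇐) fails.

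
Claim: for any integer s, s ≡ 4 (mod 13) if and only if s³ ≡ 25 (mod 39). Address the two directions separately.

(⇒) fails and (⇐) fails.

(⟹) This fails: take s = 17. Then 17 ≡ 4 (mod 13), but 17³ = 4913 ≡ 38 (mod 39), not 25.

(⟸) This fails: take s = 10. Then 10³ = 1000 ≡ 25 (mod 39), yet 10 ≡ 10 (mod 13), not 4.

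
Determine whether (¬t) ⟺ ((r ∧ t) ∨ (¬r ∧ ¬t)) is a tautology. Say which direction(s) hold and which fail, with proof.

(⇒) This fails. Under t = F, r = T, the left side is true but the right side is false.

(⇐) This fails. Under t = T, r = T, the left side is false but the right side is true.

Neither direction holds.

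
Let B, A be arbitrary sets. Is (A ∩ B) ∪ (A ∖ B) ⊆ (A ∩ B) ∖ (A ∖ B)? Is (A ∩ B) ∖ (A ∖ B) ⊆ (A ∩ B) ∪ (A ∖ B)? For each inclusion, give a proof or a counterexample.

(⊆) fails; (⊇) holds.

Forward inclusion. This inclusion fails. Take B = ∅, A = {1}; then 1 ∈ (A ∩ B) ∪ (A ∖ B) but 1 ∉ (A ∩ B) ∖ (A ∖ B).

Reverse inclusion. Let x ∈ (A ∩ B) ∖ (A ∖ B). Then x ∈ B ∩ A, from which x ∈ (A ∩ B) ∪ (A ∖ B).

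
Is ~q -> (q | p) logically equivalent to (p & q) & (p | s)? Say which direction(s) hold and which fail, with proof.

[⇐] Assume the antecedent. If s is true, the antecedent forces (s = T, q = T, p = T), and ~q -> (q | p) holds there. If s is false, the antecedent forces (s = F, q = T, p = T), and ~q -> (q | p) holds there. Either way ~q -> (q | p) holds.

[⇒] This fails. Under s = F, q = T, p = F, the left side is true but the right side is false.

The forward direction fails; the converse holds.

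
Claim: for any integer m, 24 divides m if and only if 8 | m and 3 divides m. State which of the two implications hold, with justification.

Both implications hold.

(→) If 24 ∣ m, write m = 24q. Since 24 = 3·8, m = 8·(3q), so 8 ∣ m; and since 24 = 8·3, m = 3·(8q), so 3 ∣ m.

(←) Suppose 8 ∣ m and 3 ∣ m. Any common multiple of 8 and 3 is a multiple of their lcm; here gcd(8, 3) = 1, so lcm(8, 3) = 8·3 = 24, so 24 ∣ m.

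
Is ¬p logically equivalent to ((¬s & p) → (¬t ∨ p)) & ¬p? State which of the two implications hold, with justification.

(⇒) Assume the antecedent. If s is true, the antecedent forces (s = T, t = F, p = F) or (s = T, t = T, p = F), and ((¬s & p) → (¬t ∨ p)) & ¬p holds there. If s is false, the antecedent forces (s = F, t = F, p = F) or (s = F, t = T, p = F), and ((¬s & p) → (¬t ∨ p)) & ¬p holds there. Either way ((¬s & p) → (¬t ∨ p)) & ¬p holds.

(⇐) Assume the antecedent. If s is true, the antecedent forces (s = T, t = F, p = F) or (s = T, t = T, p = F), and ¬p holds there. If s is false, the antecedent forces (s = F, t = F, p = F) or (s = F, t = T, p = F), and ¬p holds there. Either way ¬p holds.

Equivalent; both directions hold.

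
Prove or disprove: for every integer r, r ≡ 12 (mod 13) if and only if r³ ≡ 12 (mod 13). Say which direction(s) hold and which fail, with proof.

(⇒) Suppose r ≡ 12 (mod 13). Write r = 13j + 12. Then (13j + 12)³ = 2197j³ + 6084j² + 5616j + 1728 = 13(169j³ + 468j² + 432j + 132) + 12, so r³ ≡ 12 (mod 13).

(⇐) This fails: take r = 4. Then 4³ = 64 ≡ 12 (mod 13), yet 4 ≡ 4 (mod 13), not 12.

(⇒) holds; (⇐) fails.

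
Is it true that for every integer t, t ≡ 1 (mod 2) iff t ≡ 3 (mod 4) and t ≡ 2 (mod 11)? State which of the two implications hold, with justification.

[⇐] If t ≡ 3 (mod 4) and t ≡ 2 (mod 11), then by the Chinese remainder theorem t ≡ 35 (mod 44). Since 35 ≡ 1 (mod 2) and 2 ∣ 44, we get t ≡ 1 (mod 2).

[⇒] This fails: t = 1 gives 1 ≡ 1 (mod 2) but 1 ≡ 1 (mod 4), so the conjunction on the right does not hold.

The forward direction fails; the converse holds.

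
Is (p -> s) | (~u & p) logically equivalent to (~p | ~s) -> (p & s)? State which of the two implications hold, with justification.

[⇒] This fails. Under s = F, u = F, p = F, the left side is true but the right side is false.

[⇐] Assume the antecedent. If s is true, (p -> s) | (~u & p) reduces to true regardless of the other variables. If s is false, the antecedent cannot hold. Either way (p -> s) | (~u & p) holds.

Only the reverse direction holds.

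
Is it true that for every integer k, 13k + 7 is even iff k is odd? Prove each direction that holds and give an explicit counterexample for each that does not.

The biconditional holds.

[⇒] Suppose 13k + 7 is even. Since 13 is odd, 13k and k have the same parity, so 13k + 7 ≡ k + 7 (mod 2). As 7 is odd, 13k + 7 is even exactly when k is odd. Thus k is odd.

[⇐] Conversely, suppose k is odd; write k = 2j + 1. Then 13k + 7 = 13·(2j + 1) + 7 = 2·13j + 20, which is even.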